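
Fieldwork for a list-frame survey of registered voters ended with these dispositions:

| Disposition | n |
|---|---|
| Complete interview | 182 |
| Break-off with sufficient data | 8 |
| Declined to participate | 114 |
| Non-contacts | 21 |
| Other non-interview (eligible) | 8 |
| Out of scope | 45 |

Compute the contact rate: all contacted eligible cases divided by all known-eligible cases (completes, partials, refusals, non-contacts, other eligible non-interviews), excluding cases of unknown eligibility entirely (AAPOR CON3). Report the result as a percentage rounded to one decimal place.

93.7%

Top = 182 + 8 + 114 + 8 = 312
Denom = 182 + 8 + 114 + 21 + 8 = 333
CON3 = 312 / 333 = 0.9369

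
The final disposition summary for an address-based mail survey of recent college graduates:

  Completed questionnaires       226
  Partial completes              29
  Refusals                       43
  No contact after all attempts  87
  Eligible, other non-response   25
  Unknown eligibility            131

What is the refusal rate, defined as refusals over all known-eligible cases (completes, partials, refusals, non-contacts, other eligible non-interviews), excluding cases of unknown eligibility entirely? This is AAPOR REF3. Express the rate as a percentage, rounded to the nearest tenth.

Top = 43
Denominator = 226 + 29 + 43 + 87 + 25 = 410
REF3 = 43 / 410 = 0.1049

10.5%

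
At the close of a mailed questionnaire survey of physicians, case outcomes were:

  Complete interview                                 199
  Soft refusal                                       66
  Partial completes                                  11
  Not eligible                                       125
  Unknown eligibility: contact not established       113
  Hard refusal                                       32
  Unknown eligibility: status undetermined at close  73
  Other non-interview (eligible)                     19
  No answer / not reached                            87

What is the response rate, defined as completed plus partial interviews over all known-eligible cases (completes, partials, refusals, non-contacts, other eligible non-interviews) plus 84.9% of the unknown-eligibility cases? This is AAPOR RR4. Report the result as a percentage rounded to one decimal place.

Refusal or break-off = 32 + 66 = 98
Unknown eligibility = 113 + 73 = 186
Numerator = 199 + 11 = 210
Known eligible = 199 + 11 + 98 + 87 + 19 = 414
Eligible share of unknowns = 0.8490 × 186 = 157.91
Denom = 414 + 157.91 = 571.91
RR4 = 210 / 571.91 = 0.3672

36.7%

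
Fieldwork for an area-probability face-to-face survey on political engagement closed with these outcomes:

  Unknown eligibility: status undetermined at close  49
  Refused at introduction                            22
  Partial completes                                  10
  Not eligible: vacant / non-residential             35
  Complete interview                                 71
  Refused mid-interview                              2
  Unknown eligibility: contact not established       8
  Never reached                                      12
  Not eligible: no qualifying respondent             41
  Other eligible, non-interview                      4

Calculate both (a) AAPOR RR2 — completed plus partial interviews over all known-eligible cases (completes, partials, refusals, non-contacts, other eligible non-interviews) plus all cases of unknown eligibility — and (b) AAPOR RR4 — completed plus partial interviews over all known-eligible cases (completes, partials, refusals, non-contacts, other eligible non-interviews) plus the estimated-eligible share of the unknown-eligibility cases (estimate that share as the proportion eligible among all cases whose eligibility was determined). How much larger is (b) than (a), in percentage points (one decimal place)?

Refusal or break-off = 22 + 2 = 24
Eligibility not determined = 8 + 49 = 57
Screened out, ineligible = 41 + 35 = 76
Num → 71 + 10 = 81
Base → 71 + 10 + 24 + 12 + 4 + 57 = 178
RR2 = 81 / 178 = 0.4551
Known eligible → 71 + 10 + 24 + 12 + 4 = 121
e = 121 / (121 + 76) = 121 / 197 = 0.6142
Eligible share of unknowns → 0.6142 × 57 = 35.01
Base → 121 + 35.01 = 156.01
RR4 = 81 / 156.01 = 0.5192
Difference = 51.92 − 45.51 = 6.41 percentage points

6.4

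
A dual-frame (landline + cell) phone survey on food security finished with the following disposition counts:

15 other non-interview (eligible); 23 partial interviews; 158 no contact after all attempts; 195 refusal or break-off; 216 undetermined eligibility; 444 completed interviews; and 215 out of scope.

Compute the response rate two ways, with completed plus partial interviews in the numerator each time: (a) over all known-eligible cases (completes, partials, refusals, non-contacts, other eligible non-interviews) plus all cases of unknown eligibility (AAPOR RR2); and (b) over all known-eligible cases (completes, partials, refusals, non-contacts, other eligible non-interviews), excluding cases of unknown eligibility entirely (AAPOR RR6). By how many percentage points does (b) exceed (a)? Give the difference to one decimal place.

Top → 444 + 23 = 467
Denom → 444 + 23 + 195 + 158 + 15 + 216 = 1051
RR2 = 467 / 1051 = 0.4443
Denom → 444 + 23 + 195 + 158 + 15 = 835
RR6 = 467 / 835 = 0.5593
Difference = 55.93 − 44.43 = 11.50 percentage points

11.5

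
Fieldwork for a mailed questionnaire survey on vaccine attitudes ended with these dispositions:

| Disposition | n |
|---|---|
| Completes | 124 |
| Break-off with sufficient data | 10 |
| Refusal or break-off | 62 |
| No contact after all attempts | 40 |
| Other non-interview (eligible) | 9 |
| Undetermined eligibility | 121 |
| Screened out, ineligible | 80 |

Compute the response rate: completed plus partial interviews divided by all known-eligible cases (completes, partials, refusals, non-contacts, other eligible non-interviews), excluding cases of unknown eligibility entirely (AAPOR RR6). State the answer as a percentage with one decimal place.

54.7%

Top = 124 + 10 = 134
Denom = 124 + 10 + 62 + 40 + 9 = 245
RR6 = 134 / 245 = 0.5469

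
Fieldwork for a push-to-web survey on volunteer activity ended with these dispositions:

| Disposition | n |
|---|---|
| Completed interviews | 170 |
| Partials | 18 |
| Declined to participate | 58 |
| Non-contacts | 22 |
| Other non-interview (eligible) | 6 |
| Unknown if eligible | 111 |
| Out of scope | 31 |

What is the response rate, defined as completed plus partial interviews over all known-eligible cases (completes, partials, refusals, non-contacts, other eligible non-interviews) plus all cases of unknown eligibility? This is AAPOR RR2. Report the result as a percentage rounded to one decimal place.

48.8%

Top: 170 + 18 = 188
Base: 170 + 18 + 58 + 22 + 6 + 111 = 385
RR2 = 188 / 385 = 0.4883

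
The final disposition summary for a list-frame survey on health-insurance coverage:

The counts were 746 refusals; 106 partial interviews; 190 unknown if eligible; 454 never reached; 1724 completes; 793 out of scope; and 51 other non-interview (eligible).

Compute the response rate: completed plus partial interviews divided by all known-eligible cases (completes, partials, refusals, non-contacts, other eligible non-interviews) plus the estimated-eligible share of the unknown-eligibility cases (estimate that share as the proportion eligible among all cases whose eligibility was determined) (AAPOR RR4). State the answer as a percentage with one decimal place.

56.6%

Top: 1724 + 106 = 1830
Known eligible: 1724 + 106 + 746 + 454 + 51 = 3081
e = 3081 / (3081 + 793) = 3081 / 3874 = 0.7953
Estimated eligible among unknowns: 0.7953 × 190 = 151.11
Base: 3081 + 151.11 = 3232.11
RR4 = 1830 / 3232.11 = 0.5662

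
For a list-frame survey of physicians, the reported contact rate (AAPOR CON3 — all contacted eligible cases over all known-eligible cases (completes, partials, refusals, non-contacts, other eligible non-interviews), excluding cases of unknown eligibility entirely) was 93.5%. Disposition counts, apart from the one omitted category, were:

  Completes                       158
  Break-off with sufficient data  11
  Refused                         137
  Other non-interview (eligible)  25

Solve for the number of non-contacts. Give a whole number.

23

Numerator → 158 + 11 + 137 + 25 = 331
CON3 = 331 / D = 0.935
D = 331 / 0.935 = 354.0
Rest of base = 331
non-contacts = 354.0 − 331 ≈ 23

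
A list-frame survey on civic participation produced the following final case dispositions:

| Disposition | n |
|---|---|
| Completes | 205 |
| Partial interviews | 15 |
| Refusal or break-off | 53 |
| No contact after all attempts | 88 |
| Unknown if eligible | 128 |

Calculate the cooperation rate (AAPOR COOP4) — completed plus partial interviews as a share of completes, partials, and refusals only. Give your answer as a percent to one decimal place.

80.6%

Top: 205 + 15 = 220
Base: 205 + 15 + 53 = 273
COOP4 = 220 / 273 = 0.8059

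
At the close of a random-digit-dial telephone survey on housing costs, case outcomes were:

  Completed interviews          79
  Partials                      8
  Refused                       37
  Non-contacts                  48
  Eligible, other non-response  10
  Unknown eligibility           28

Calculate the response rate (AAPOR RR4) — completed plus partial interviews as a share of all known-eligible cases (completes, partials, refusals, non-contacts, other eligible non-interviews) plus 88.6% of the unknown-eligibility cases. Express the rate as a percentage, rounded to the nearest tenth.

42.1%

Top: 79 + 8 = 87
Determined eligible: 79 + 8 + 37 + 48 + 10 = 182
Eligible share of unknowns: 0.8860 × 28 = 24.81
Base: 182 + 24.81 = 206.81
RR4 = 87 / 206.81 = 0.4207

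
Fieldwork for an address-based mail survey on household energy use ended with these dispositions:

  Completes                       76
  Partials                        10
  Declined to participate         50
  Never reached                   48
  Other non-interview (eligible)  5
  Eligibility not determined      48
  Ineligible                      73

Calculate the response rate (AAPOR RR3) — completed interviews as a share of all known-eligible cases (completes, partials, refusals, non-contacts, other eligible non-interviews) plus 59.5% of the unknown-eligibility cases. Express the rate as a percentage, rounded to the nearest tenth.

34.9%

Numerator: 76
Determined eligible: 76 + 10 + 50 + 48 + 5 = 189
Eligible share of unknowns: 0.5950 × 48 = 28.56
Denominator: 189 + 28.56 = 217.56
RR3 = 76 / 217.56 = 0.3493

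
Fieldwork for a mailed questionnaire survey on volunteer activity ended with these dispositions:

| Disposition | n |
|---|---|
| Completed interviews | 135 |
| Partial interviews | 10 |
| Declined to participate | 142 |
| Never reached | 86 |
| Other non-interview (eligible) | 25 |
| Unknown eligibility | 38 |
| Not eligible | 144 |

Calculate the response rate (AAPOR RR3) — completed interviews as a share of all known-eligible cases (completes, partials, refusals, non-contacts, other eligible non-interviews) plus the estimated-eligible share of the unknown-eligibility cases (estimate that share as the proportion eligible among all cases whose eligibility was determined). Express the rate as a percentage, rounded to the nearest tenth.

31.7%

Num → 135
Known eligible → 135 + 10 + 142 + 86 + 25 = 398
e = 398 / (398 + 144) = 398 / 542 = 0.7343
e × U → 0.7343 × 38 = 27.90
Denom → 398 + 27.90 = 425.90
RR3 = 135 / 425.90 = 0.3170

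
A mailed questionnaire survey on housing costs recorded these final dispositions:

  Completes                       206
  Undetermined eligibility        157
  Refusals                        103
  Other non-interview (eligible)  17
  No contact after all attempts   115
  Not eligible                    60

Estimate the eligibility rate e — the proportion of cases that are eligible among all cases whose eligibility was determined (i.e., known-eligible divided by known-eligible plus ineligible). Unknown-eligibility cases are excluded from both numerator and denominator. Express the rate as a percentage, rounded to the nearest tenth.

Known eligible = 206 + 103 + 115 + 17 = 441
e = 441 / (441 + 60) = 441 / 501 = 0.8802

88.0%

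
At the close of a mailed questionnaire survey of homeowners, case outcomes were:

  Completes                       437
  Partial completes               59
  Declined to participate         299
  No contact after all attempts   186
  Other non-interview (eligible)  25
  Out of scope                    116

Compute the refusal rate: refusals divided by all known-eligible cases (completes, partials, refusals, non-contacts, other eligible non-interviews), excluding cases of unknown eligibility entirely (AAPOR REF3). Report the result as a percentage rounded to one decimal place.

Numerator: 299
Denominator: 437 + 59 + 299 + 186 + 25 = 1006
REF3 = 299 / 1006 = 0.2972

29.7%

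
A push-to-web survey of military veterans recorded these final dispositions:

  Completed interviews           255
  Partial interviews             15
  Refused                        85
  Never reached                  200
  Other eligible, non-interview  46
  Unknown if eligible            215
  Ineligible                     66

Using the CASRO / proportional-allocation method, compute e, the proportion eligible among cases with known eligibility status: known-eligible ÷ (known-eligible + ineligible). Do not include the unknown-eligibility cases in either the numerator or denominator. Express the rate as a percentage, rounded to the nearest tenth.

90.1%

Eligible (known) → 255 + 15 + 85 + 200 + 46 = 601
e = 601 / (601 + 66) = 601 / 667 = 0.9010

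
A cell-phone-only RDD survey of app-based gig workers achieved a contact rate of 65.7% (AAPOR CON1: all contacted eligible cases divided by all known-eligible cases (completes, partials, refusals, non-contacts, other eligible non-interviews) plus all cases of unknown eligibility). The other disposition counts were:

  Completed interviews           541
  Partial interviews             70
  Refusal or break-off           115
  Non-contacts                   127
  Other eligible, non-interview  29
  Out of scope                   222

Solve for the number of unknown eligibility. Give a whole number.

267

Top = 541 + 70 + 115 + 29 = 755
CON1 = 755 / D = 0.657
D = 755 / 0.657 = 1149.2
Other denominator terms total 882
unknown eligibility = 1149.2 − 882 ≈ 267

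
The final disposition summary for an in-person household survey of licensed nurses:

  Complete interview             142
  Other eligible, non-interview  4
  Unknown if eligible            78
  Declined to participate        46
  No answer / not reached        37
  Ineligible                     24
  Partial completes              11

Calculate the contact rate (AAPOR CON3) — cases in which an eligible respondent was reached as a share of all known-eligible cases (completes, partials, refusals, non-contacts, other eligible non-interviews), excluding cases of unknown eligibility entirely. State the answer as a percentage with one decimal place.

Numerator = 142 + 11 + 46 + 4 = 203
Base = 142 + 11 + 46 + 37 + 4 = 240
CON3 = 203 / 240 = 0.8458

84.6%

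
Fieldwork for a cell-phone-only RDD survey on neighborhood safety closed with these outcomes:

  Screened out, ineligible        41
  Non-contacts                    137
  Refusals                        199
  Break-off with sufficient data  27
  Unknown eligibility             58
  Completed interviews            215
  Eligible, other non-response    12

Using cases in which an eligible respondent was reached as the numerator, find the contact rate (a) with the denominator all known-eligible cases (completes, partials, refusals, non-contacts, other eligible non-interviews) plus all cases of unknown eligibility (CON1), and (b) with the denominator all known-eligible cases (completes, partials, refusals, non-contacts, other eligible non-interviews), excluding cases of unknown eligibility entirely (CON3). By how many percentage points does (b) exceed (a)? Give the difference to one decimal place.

6.9

Num → 215 + 27 + 199 + 12 = 453
Denominator → 215 + 27 + 199 + 137 + 12 + 58 = 648
CON1 = 453 / 648 = 0.6991
Denominator → 215 + 27 + 199 + 137 + 12 = 590
CON3 = 453 / 590 = 0.7678
Difference = 76.78 − 69.91 = 6.87 percentage points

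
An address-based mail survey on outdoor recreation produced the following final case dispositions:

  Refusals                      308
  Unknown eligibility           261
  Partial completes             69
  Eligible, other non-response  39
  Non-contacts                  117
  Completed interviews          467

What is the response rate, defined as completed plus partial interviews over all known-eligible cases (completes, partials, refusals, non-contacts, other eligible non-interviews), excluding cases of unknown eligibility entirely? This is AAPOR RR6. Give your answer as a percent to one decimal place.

Top: 467 + 69 = 536
Base: 467 + 69 + 308 + 117 + 39 = 1000
RR6 = 536 / 1000 = 0.5360

53.6%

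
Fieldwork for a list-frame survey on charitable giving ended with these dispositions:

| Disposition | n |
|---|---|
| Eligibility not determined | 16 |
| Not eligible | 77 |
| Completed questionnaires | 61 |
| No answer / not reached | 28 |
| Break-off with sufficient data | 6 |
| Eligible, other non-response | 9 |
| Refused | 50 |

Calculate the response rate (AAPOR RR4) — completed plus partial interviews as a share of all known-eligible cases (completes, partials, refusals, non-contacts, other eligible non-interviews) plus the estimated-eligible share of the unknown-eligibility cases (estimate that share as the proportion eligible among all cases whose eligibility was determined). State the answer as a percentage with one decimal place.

Num → 61 + 6 = 67
Known eligible → 61 + 6 + 50 + 28 + 9 = 154
e = 154 / (154 + 77) = 154 / 231 = 0.6667
Estimated eligible among unknowns → 0.6667 × 16 = 10.67
Denominator → 154 + 10.67 = 164.67
RR4 = 67 / 164.67 = 0.4069

40.7%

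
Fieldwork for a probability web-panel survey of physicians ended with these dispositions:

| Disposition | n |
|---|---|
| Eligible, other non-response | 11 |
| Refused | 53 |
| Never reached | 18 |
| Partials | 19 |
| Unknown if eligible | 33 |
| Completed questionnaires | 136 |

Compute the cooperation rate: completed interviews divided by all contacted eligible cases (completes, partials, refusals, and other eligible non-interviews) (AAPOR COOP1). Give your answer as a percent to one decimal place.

Numerator: 136
Denominator: 136 + 19 + 53 + 11 = 219
COOP1 = 136 / 219 = 0.6210

62.1%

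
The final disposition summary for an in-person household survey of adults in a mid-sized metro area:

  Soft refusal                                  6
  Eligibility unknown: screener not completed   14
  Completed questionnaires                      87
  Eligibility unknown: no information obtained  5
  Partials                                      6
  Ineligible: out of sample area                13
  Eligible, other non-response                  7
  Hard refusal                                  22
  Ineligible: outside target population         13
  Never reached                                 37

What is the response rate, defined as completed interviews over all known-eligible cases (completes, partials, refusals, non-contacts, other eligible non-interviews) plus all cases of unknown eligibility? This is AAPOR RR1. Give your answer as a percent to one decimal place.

47.3%

Refusals = 22 + 6 = 28
Unknown eligibility = 14 + 5 = 19
Not eligible = 13 + 13 = 26
Numerator: 87
Denom: 87 + 6 + 28 + 37 + 7 + 19 = 184
RR1 = 87 / 184 = 0.4728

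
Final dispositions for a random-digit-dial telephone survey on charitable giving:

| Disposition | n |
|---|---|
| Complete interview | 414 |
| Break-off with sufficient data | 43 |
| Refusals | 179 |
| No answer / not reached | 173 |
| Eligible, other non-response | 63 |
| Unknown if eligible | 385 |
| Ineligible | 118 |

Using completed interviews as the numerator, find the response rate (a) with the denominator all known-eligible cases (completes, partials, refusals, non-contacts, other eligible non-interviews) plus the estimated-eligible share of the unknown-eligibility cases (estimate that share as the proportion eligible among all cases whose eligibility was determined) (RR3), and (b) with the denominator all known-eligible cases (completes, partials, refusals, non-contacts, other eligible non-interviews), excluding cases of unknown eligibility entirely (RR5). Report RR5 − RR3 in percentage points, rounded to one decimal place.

13.3

Numerator = 414
Determined eligible = 414 + 43 + 179 + 173 + 63 = 872
e = 872 / (872 + 118) = 872 / 990 = 0.8808
Eligible share of unknowns = 0.8808 × 385 = 339.11
Base = 872 + 339.11 = 1211.11
RR3 = 414 / 1211.11 = 0.3418
Base = 414 + 43 + 179 + 173 + 63 = 872
RR5 = 414 / 872 = 0.4748
Difference = 47.48 − 34.18 = 13.30 percentage points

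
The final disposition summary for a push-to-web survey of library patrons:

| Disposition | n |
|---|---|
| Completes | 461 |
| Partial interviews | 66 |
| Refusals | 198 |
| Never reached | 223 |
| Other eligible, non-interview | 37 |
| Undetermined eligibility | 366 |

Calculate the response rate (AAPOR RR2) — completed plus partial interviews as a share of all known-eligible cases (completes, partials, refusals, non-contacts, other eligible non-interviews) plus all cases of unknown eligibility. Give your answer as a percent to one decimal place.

39.0%

Num = 461 + 66 = 527
Base = 461 + 66 + 198 + 223 + 37 + 366 = 1351
RR2 = 527 / 1351 = 0.3901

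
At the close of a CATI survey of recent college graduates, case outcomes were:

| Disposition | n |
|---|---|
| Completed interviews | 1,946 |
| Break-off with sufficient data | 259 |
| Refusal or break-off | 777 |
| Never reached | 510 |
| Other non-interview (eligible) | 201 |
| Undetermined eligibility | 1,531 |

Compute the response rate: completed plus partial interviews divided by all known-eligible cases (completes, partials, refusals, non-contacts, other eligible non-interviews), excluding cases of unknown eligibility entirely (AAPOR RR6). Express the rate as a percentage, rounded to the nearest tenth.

59.7%

Num = 1946 + 259 = 2205
Denom = 1946 + 259 + 777 + 510 + 201 = 3693
RR6 = 2205 / 3693 = 0.5971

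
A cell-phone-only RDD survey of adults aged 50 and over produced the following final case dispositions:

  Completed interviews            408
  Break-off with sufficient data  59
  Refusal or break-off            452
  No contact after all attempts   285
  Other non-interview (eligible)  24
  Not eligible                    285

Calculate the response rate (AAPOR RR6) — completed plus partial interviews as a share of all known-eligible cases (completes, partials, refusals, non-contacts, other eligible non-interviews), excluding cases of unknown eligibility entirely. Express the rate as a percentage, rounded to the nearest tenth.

Num → 408 + 59 = 467
Base → 408 + 59 + 452 + 285 + 24 = 1228
RR6 = 467 / 1228 = 0.3803

38.0%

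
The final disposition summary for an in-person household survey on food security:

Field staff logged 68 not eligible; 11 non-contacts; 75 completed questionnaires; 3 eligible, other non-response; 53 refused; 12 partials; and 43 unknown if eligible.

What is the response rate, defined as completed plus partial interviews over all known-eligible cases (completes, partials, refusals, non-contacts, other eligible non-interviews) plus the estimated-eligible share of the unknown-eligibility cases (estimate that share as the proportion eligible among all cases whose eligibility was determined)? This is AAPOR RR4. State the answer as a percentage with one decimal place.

Top → 75 + 12 = 87
Eligible (known) → 75 + 12 + 53 + 11 + 3 = 154
e = 154 / (154 + 68) = 154 / 222 = 0.6937
Estimated eligible among unknowns → 0.6937 × 43 = 29.83
Base → 154 + 29.83 = 183.83
RR4 = 87 / 183.83 = 0.4733

47.3%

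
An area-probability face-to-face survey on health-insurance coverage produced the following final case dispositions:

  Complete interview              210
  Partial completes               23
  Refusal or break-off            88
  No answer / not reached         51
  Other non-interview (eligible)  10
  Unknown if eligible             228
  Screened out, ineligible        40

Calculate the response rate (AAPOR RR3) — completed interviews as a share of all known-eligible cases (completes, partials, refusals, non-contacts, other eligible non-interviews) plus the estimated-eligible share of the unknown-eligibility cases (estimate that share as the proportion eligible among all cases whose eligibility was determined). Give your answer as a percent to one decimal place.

Num: 210
Known eligible: 210 + 23 + 88 + 51 + 10 = 382
e = 382 / (382 + 40) = 382 / 422 = 0.9052
e × U: 0.9052 × 228 = 206.39
Base: 382 + 206.39 = 588.39
RR3 = 210 / 588.39 = 0.3569

35.7%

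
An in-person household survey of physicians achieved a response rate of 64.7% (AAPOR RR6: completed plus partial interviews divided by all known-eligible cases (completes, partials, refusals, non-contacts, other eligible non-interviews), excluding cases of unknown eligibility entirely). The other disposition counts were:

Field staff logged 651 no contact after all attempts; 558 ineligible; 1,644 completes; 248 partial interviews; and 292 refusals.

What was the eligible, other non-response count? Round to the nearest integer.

Top = 1644 + 248 = 1892
RR6 = 1892 / D = 0.647
D = 1892 / 0.647 = 2924.3
Remaining denominator categories sum to 2835
eligible, other non-response = 2924.3 − 2835 ≈ 89

89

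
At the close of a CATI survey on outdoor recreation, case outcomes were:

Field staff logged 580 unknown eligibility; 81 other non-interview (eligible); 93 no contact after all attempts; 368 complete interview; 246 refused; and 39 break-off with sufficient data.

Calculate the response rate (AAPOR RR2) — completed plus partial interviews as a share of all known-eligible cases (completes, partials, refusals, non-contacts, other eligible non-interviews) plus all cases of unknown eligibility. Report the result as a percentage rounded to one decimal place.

28.9%

Num → 368 + 39 = 407
Base → 368 + 39 + 246 + 93 + 81 + 580 = 1407
RR2 = 407 / 1407 = 0.2893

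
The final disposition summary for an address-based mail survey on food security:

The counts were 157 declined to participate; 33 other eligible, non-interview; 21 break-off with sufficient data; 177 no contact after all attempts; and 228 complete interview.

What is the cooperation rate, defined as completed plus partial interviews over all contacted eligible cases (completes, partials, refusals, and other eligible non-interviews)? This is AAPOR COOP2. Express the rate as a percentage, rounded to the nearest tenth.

Top: 228 + 21 = 249
Denominator: 228 + 21 + 157 + 33 = 439
COOP2 = 249 / 439 = 0.5672

56.7%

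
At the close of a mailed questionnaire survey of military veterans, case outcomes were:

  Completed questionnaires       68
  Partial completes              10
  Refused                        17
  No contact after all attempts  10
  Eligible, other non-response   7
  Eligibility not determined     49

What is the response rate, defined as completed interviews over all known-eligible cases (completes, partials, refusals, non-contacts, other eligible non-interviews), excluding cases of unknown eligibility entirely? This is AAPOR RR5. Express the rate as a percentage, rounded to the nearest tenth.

Num → 68
Denominator → 68 + 10 + 17 + 10 + 7 = 112
RR5 = 68 / 112 = 0.6071

60.7%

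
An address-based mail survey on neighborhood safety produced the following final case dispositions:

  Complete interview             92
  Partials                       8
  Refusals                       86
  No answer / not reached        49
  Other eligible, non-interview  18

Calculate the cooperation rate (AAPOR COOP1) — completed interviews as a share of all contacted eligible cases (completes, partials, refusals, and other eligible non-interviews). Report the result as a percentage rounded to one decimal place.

45.1%

Num → 92
Base → 92 + 8 + 86 + 18 = 204
COOP1 = 92 / 204 = 0.4510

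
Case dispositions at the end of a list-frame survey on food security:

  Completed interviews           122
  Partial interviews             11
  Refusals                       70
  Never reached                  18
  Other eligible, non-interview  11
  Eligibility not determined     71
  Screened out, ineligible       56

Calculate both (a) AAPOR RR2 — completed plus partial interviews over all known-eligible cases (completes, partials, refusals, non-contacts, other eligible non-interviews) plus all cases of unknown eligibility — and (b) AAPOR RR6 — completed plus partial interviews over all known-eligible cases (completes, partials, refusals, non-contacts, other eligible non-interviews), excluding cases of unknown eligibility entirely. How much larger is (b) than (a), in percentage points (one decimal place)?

Top → 122 + 11 = 133
Denom → 122 + 11 + 70 + 18 + 11 + 71 = 303
RR2 = 133 / 303 = 0.4389
Denom → 122 + 11 + 70 + 18 + 11 = 232
RR6 = 133 / 232 = 0.5733
Difference = 57.33 − 43.89 = 13.44 percentage points

13.4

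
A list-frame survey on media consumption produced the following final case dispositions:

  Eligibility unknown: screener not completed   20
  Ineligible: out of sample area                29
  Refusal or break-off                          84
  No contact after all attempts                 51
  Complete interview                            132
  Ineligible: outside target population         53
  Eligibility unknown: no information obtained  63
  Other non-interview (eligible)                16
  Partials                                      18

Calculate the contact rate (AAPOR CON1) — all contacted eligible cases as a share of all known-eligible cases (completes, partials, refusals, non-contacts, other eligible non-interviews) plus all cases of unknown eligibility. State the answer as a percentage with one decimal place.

Unknown if eligible = 20 + 63 = 83
Out of scope = 53 + 29 = 82
Numerator → 132 + 18 + 84 + 16 = 250
Base → 132 + 18 + 84 + 51 + 16 + 83 = 384
CON1 = 250 / 384 = 0.6510

65.1%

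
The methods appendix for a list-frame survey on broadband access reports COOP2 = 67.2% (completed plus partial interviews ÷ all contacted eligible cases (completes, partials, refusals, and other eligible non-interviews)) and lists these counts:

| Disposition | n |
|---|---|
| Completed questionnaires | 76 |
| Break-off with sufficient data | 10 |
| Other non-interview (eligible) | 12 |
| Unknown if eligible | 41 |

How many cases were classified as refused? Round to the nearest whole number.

Num → 76 + 10 = 86
COOP2 = 86 / D = 0.672
D = 86 / 0.672 = 128.0
Other denominator terms total 98
refused = 128.0 − 98 ≈ 30

30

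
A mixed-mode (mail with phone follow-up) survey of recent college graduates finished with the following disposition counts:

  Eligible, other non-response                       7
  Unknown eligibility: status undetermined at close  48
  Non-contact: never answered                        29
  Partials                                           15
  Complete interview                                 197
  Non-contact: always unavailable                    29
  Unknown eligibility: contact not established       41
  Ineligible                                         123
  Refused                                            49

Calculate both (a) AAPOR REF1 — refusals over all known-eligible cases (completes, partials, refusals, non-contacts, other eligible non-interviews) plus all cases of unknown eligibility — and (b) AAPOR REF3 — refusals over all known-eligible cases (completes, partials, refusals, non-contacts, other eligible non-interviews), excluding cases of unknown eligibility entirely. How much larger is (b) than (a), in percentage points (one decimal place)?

3.2

Never reached = 29 + 29 = 58
Undetermined eligibility = 41 + 48 = 89
Top → 49
Denominator → 197 + 15 + 49 + 58 + 7 + 89 = 415
REF1 = 49 / 415 = 0.1181
Denominator → 197 + 15 + 49 + 58 + 7 = 326
REF3 = 49 / 326 = 0.1503
Difference = 15.03 − 11.81 = 3.22 percentage points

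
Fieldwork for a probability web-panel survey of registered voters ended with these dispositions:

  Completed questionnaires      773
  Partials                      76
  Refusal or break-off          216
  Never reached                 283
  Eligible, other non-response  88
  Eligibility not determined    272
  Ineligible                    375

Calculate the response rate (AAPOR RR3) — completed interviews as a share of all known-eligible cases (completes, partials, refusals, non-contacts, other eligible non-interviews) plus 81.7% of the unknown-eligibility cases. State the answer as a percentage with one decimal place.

46.6%

Numerator: 773
Eligible (known): 773 + 76 + 216 + 283 + 88 = 1436
Estimated eligible among unknowns: 0.8170 × 272 = 222.22
Denominator: 1436 + 222.22 = 1658.22
RR3 = 773 / 1658.22 = 0.4662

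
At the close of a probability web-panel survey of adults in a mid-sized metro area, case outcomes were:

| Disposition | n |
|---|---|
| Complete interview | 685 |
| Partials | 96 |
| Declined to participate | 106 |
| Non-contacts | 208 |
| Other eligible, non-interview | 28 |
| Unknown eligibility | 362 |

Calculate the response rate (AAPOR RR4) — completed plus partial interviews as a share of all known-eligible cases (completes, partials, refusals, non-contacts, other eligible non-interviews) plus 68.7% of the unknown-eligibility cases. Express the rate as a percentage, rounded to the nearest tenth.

Num → 685 + 96 = 781
Determined eligible → 685 + 96 + 106 + 208 + 28 = 1123
Eligible share of unknowns → 0.6870 × 362 = 248.69
Base → 1123 + 248.69 = 1371.69
RR4 = 781 / 1371.69 = 0.5694

56.9%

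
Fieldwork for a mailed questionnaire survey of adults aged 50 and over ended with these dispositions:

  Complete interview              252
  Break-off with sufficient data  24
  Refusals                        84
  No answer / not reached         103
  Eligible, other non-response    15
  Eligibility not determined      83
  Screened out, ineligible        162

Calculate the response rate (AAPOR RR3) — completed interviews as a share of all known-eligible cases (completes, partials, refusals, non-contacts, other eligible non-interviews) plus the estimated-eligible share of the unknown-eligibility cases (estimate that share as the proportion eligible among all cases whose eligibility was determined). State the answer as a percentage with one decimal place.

46.7%

Top: 252
Determined eligible: 252 + 24 + 84 + 103 + 15 = 478
e = 478 / (478 + 162) = 478 / 640 = 0.7469
e × U: 0.7469 × 83 = 61.99
Denom: 478 + 61.99 = 539.99
RR3 = 252 / 539.99 = 0.4667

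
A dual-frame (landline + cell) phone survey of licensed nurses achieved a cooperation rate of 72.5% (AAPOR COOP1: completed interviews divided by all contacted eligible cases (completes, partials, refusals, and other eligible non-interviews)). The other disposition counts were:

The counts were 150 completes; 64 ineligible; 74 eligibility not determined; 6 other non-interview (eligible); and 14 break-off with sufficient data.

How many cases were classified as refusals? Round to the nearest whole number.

37

COOP1 = 150 / D = 0.725
D = 150 / 0.725 = 206.9
Rest of base = 170
refusals = 206.9 − 170 ≈ 37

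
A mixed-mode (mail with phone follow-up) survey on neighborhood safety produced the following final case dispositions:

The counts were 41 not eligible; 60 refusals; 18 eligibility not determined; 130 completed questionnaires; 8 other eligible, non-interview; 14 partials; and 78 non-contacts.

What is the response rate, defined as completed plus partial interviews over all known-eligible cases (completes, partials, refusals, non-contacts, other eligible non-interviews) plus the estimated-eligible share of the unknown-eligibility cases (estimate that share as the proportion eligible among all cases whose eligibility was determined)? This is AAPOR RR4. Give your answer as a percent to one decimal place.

47.1%

Top: 130 + 14 = 144
Determined eligible: 130 + 14 + 60 + 78 + 8 = 290
e = 290 / (290 + 41) = 290 / 331 = 0.8761
Eligible share of unknowns: 0.8761 × 18 = 15.77
Denominator: 290 + 15.77 = 305.77
RR4 = 144 / 305.77 = 0.4709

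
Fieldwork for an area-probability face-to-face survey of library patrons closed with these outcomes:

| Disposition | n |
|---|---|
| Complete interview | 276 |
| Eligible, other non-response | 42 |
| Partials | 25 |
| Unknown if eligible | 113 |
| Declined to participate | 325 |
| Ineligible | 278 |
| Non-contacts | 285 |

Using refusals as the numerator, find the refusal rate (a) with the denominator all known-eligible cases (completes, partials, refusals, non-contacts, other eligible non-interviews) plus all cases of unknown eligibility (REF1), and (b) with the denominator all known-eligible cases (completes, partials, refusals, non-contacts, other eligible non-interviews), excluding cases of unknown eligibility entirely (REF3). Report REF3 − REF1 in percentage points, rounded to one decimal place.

Num: 325
Denom: 276 + 25 + 325 + 285 + 42 + 113 = 1066
REF1 = 325 / 1066 = 0.3049
Denom: 276 + 25 + 325 + 285 + 42 = 953
REF3 = 325 / 953 = 0.3410
Difference = 34.10 − 30.49 = 3.61 percentage points

3.6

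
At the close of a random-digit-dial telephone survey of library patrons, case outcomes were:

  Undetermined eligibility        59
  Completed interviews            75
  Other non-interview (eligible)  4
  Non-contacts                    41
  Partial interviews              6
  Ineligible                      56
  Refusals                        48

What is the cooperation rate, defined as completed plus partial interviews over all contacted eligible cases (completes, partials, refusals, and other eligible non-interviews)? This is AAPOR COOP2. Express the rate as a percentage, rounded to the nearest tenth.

60.9%

Top: 75 + 6 = 81
Denom: 75 + 6 + 48 + 4 = 133
COOP2 = 81 / 133 = 0.6090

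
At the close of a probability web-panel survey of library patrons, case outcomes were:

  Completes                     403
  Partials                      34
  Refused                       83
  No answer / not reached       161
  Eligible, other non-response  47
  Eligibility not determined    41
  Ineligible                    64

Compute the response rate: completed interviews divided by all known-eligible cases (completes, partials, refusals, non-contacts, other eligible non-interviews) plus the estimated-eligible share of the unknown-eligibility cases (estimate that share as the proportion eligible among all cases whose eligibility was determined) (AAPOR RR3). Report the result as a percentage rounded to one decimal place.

52.6%

Top → 403
Eligible (known) → 403 + 34 + 83 + 161 + 47 = 728
e = 728 / (728 + 64) = 728 / 792 = 0.9192
Estimated eligible among unknowns → 0.9192 × 41 = 37.69
Denom → 728 + 37.69 = 765.69
RR3 = 403 / 765.69 = 0.5263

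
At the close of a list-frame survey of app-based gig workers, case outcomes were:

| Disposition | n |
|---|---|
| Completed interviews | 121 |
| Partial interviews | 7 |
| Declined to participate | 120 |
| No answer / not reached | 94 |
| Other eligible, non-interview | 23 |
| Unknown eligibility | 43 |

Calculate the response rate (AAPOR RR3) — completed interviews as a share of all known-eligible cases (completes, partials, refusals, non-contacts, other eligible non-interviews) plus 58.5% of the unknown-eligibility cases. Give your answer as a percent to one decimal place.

31.0%

Num → 121
Known eligible → 121 + 7 + 120 + 94 + 23 = 365
e × U → 0.5850 × 43 = 25.15
Denom → 365 + 25.15 = 390.15
RR3 = 121 / 390.15 = 0.3101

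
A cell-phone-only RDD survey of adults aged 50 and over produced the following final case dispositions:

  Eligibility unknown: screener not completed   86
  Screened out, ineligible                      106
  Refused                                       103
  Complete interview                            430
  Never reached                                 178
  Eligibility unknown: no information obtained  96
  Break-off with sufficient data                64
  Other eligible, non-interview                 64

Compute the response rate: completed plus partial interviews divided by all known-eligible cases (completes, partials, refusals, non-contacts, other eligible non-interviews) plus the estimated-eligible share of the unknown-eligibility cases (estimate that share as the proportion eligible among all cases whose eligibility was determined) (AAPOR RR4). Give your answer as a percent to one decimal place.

49.4%

Unknown eligibility = 86 + 96 = 182
Numerator → 430 + 64 = 494
Eligible (known) → 430 + 64 + 103 + 178 + 64 = 839
e = 839 / (839 + 106) = 839 / 945 = 0.8878
Estimated eligible among unknowns → 0.8878 × 182 = 161.58
Denom → 839 + 161.58 = 1000.58
RR4 = 494 / 1000.58 = 0.4937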